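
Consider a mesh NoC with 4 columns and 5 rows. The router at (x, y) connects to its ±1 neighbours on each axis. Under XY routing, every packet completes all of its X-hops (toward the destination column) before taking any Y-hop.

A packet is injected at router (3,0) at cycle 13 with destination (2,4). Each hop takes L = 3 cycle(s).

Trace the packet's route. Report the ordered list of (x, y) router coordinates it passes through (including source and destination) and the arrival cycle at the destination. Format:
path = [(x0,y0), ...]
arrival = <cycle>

[0] x=3 y=0 t=13
[1] x=2 y=0 t=16 →W
[2] x=2 y=1 t=19 →N
[3] x=2 y=2 t=22 →N
[4] x=2 y=3 t=25 →N
[5] x=2 y=4 t=28 →N

path = [(3,0), (2,0), (2,1), (2,2), (2,3), (2,4)]
arrival = 28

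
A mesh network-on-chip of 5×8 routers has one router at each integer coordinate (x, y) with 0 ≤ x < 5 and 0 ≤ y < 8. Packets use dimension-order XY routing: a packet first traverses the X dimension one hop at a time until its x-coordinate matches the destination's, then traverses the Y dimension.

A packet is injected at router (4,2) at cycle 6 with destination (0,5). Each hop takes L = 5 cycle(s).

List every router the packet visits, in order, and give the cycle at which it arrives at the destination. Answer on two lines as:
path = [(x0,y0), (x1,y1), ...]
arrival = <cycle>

src (4,2)  cyc=6
W→(3,2)  cyc=11
W→(2,2)  cyc=16
W→(1,2)  cyc=21
W→(0,2)  cyc=26
N→(0,3)  cyc=31
N→(0,4)  cyc=36
N→(0,5)  cyc=41

path = [(4,2), (3,2), (2,2), (1,2), (0,2), (0,3), (0,4), (0,5)]
arrival = 41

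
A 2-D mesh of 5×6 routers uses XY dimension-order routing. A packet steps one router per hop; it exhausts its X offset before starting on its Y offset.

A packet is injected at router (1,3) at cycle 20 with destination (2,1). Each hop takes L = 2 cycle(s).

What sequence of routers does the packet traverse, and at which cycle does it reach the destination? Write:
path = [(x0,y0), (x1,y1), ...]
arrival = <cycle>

path = [(1,3), (2,3), (2,2), (2,1)]
arrival = 26

  0. router=(1,3) cycle=20 (inject)
  1. router=(2,3) cycle=22 dir=E
  2. router=(2,2) cycle=24 dir=S
  3. router=(2,1) cycle=26 dir=S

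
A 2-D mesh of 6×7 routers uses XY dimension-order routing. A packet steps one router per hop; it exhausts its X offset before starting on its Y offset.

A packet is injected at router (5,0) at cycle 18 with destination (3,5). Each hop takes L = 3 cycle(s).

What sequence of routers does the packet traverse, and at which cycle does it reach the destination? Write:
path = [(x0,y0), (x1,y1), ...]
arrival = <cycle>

path = [(5,0), (4,0), (3,0), (3,1), (3,2), (3,3), (3,4), (3,5)]
arrival = 39

[0] x=5 y=0 t=18
[1] x=4 y=0 t=21 →W
[2] x=3 y=0 t=24 →W
[3] x=3 y=1 t=27 →N
[4] x=3 y=2 t=30 →N
[5] x=3 y=3 t=33 →N
[6] x=3 y=4 t=36 →N
[7] x=3 y=5 t=39 →N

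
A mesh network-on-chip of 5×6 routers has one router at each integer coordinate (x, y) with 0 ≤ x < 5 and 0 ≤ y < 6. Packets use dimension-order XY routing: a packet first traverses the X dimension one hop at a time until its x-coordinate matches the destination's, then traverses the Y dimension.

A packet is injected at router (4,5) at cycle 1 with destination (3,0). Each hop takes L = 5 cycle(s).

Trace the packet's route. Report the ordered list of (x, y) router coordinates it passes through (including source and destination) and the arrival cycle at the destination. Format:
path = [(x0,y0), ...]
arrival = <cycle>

  0. router=(4,5) cycle=1 (inject)
  1. router=(3,5) cycle=6 dir=W
  2. router=(3,4) cycle=11 dir=S
  3. router=(3,3) cycle=16 dir=S
  4. router=(3,2) cycle=21 dir=S
  5. router=(3,1) cycle=26 dir=S
  6. router=(3,0) cycle=31 dir=S

path = [(4,5), (3,5), (3,4), (3,3), (3,2), (3,1), (3,0)]
arrival = 31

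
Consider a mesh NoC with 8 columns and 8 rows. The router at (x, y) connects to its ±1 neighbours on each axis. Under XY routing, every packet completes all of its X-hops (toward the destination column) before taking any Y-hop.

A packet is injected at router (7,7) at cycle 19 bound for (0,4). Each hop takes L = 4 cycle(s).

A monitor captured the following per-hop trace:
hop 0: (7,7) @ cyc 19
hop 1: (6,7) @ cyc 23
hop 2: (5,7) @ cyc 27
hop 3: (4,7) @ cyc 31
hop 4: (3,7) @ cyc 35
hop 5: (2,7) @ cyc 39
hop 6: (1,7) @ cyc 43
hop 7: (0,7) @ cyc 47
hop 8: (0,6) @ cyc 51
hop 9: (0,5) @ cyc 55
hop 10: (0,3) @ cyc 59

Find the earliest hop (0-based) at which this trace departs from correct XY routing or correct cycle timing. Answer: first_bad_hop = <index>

check 1→ d=(-1,0) cyc+4: ok
check 2→ d=(-1,0) cyc+4: ok
check 3→ d=(-1,0) cyc+4: ok
check 4→ d=(-1,0) cyc+4: ok
check 5→ d=(-1,0) cyc+4: ok
check 6→ d=(-1,0) cyc+4: ok
check 7→ d=(-1,0) cyc+4: ok
check 8→ d=(0,-1) cyc+4: ok
check 9→ d=(0,-1) cyc+4: ok
check 10→ d=(0,-2) cyc+4: BAD: non-unit step

first_bad_hop = 10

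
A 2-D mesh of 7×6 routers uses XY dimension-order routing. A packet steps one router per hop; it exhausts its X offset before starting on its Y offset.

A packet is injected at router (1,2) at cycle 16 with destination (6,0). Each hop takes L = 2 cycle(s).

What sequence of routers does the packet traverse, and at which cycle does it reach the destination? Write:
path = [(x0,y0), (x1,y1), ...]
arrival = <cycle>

[0] x=1 y=2 t=16
[1] x=2 y=2 t=18 →E
[2] x=3 y=2 t=20 →E
[3] x=4 y=2 t=22 →E
[4] x=5 y=2 t=24 →E
[5] x=6 y=2 t=26 →E
[6] x=6 y=1 t=28 →S
[7] x=6 y=0 t=30 →S

path = [(1,2), (2,2), (3,2), (4,2), (5,2), (6,2), (6,1), (6,0)]
arrival = 30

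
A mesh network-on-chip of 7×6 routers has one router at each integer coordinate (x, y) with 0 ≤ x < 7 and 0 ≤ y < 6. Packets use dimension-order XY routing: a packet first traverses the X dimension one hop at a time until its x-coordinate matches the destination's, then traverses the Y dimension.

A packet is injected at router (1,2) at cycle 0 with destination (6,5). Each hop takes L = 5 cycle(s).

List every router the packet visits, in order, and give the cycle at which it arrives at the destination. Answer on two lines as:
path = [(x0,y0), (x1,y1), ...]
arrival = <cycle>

path = [(1,2), (2,2), (3,2), (4,2), (5,2), (6,2), (6,3), (6,4), (6,5)]
arrival = 40

  0. router=(1,2) cycle=0 (inject)
  1. router=(2,2) cycle=5 dir=E
  2. router=(3,2) cycle=10 dir=E
  3. router=(4,2) cycle=15 dir=E
  4. router=(5,2) cycle=20 dir=E
  5. router=(6,2) cycle=25 dir=E
  6. router=(6,3) cycle=30 dir=N
  7. router=(6,4) cycle=35 dir=N
  8. router=(6,5) cycle=40 dir=N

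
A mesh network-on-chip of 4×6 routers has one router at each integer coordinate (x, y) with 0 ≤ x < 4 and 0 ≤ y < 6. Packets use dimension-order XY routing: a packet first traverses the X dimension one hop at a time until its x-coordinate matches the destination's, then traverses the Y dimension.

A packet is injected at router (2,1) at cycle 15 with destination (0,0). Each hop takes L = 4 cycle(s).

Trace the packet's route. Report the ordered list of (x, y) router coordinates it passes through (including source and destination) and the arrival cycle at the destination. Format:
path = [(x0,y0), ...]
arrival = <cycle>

path = [(2,1), (1,1), (0,1), (0,0)]
arrival = 27

#0 — 2,1 | c15
#1 — 1,1 | c19 | W
#2 — 0,1 | c23 | W
#3 — 0,0 | c27 | S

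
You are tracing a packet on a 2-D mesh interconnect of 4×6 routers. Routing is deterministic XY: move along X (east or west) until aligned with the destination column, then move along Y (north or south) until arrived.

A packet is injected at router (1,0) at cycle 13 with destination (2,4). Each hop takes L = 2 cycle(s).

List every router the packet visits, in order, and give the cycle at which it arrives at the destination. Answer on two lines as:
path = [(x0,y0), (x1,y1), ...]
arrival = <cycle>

hop 0: (1,0) @ cyc 13
hop 1: (2,0) @ cyc 15  [E]
hop 2: (2,1) @ cyc 17  [N]
hop 3: (2,2) @ cyc 19  [N]
hop 4: (2,3) @ cyc 21  [N]
hop 5: (2,4) @ cyc 23  [N]

path = [(1,0), (2,0), (2,1), (2,2), (2,3), (2,4)]
arrival = 23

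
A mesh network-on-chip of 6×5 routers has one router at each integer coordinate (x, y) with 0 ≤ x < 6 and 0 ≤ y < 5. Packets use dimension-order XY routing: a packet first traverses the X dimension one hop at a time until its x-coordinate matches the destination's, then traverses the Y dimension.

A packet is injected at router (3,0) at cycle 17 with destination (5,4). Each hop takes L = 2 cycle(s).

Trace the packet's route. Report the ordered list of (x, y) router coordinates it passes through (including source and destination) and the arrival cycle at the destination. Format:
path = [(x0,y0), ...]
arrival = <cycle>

  0. router=(3,0) cycle=17 (inject)
  1. router=(4,0) cycle=19 dir=E
  2. router=(5,0) cycle=21 dir=E
  3. router=(5,1) cycle=23 dir=N
  4. router=(5,2) cycle=25 dir=N
  5. router=(5,3) cycle=27 dir=N
  6. router=(5,4) cycle=29 dir=N

path = [(3,0), (4,0), (5,0), (5,1), (5,2), (5,3), (5,4)]
arrival = 29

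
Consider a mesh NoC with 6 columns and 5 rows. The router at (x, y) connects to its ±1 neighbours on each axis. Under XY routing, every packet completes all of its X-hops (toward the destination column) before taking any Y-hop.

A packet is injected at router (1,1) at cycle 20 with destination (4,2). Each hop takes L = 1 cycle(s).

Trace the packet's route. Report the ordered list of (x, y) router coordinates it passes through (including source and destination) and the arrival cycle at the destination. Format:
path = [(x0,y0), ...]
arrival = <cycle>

path = [(1,1), (2,1), (3,1), (4,1), (4,2)]
arrival = 24

  0. router=(1,1) cycle=20 (inject)
  1. router=(2,1) cycle=21 dir=E
  2. router=(3,1) cycle=22 dir=E
  3. router=(4,1) cycle=23 dir=E
  4. router=(4,2) cycle=24 dir=N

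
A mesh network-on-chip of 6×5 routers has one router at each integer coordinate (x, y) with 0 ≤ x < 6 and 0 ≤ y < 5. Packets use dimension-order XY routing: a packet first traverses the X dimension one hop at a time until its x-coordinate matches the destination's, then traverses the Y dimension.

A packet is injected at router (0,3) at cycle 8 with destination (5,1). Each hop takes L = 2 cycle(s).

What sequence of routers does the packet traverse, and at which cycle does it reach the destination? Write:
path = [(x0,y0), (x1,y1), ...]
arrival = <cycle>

path = [(0,3), (1,3), (2,3), (3,3), (4,3), (5,3), (5,2), (5,1)]
arrival = 22

src (0,3)  cyc=8
E→(1,3)  cyc=10
E→(2,3)  cyc=12
E→(3,3)  cyc=14
E→(4,3)  cyc=16
E→(5,3)  cyc=18
S→(5,2)  cyc=20
S→(5,1)  cyc=22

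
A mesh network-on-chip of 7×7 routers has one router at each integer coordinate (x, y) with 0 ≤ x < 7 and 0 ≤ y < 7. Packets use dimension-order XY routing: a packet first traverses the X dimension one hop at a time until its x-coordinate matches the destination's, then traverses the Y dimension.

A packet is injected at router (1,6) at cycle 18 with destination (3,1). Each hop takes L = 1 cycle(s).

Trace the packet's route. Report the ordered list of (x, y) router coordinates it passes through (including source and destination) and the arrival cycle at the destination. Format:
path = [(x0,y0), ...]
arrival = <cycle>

  0. router=(1,6) cycle=18 (inject)
  1. router=(2,6) cycle=19 dir=E
  2. router=(3,6) cycle=20 dir=E
  3. router=(3,5) cycle=21 dir=S
  4. router=(3,4) cycle=22 dir=S
  5. router=(3,3) cycle=23 dir=S
  6. router=(3,2) cycle=24 dir=S
  7. router=(3,1) cycle=25 dir=S

path = [(1,6), (2,6), (3,6), (3,5), (3,4), (3,3), (3,2), (3,1)]
arrival = 25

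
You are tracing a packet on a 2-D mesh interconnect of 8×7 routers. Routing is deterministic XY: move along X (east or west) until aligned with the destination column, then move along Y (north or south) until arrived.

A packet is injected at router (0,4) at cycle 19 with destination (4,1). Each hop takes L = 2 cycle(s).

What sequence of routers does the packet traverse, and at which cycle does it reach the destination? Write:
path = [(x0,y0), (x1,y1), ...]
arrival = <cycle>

path = [(0,4), (1,4), (2,4), (3,4), (4,4), (4,3), (4,2), (4,1)]
arrival = 33

src (0,4)  cyc=19
E→(1,4)  cyc=21
E→(2,4)  cyc=23
E→(3,4)  cyc=25
E→(4,4)  cyc=27
S→(4,3)  cyc=29
S→(4,2)  cyc=31
S→(4,1)  cyc=33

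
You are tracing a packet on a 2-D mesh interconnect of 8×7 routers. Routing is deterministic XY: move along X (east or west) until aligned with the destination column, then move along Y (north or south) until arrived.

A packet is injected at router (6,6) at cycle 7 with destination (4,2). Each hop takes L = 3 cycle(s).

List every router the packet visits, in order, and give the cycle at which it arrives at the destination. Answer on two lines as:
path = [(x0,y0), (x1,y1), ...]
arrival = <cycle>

path = [(6,6), (5,6), (4,6), (4,5), (4,4), (4,3), (4,2)]
arrival = 25

[0] x=6 y=6 t=7
[1] x=5 y=6 t=10 →W
[2] x=4 y=6 t=13 →W
[3] x=4 y=5 t=16 →S
[4] x=4 y=4 t=19 →S
[5] x=4 y=3 t=22 →S
[6] x=4 y=2 t=25 →S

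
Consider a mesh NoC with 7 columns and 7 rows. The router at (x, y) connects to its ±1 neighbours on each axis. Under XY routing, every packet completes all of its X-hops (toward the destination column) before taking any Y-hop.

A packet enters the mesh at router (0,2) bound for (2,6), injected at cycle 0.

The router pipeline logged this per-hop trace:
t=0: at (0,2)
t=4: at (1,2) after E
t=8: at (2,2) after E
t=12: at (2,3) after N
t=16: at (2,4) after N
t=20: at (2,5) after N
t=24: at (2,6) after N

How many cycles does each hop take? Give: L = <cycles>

Δcyc across hop 0→1: 4 − 0 = 4.
Each hop adds L, hence L = 4.

L = 4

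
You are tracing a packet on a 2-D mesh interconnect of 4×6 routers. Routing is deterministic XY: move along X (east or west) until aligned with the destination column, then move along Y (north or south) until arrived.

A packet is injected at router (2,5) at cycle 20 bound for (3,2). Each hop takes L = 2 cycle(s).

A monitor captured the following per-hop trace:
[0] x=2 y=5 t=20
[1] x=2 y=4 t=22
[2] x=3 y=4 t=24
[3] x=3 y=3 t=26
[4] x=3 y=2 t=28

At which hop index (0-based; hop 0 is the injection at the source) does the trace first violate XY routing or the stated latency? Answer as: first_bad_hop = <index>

first_bad_hop = 1

check 1→ d=(0,-1) cyc+2: BAD: Y-move but x=2≠3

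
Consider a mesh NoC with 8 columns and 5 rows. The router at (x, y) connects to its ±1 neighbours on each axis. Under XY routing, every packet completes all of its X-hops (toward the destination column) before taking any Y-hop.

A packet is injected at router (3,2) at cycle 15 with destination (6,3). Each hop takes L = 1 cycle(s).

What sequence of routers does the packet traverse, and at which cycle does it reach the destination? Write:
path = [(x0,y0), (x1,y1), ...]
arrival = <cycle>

path = [(3,2), (4,2), (5,2), (6,2), (6,3)]
arrival = 19

t=15: at (3,2)
t=16: at (4,2) after E
t=17: at (5,2) after E
t=18: at (6,2) after E
t=19: at (6,3) after N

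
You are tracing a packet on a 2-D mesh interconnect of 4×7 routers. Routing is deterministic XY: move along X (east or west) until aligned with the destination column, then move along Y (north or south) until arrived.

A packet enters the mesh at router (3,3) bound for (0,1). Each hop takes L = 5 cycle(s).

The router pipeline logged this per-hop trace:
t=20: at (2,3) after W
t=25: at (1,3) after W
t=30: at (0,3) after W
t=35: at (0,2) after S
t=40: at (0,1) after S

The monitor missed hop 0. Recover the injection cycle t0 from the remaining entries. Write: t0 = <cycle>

The first recorded entry is hop 1 at cycle 20.
So t0 = 20 − 1·5 = 15.

t0 = 15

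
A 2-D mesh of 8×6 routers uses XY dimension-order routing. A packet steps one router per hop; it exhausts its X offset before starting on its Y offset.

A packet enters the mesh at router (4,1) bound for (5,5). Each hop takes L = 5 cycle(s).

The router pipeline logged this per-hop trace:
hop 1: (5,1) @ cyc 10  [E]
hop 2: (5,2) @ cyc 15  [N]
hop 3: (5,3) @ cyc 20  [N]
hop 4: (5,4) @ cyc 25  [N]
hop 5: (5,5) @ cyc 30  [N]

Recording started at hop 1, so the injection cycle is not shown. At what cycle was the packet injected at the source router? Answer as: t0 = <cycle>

t0 = 5

cyc[1] = 10 and cyc[k] = t0 + k·L for every k.
t0 = cyc[1] − L = 10 − 5 = 5.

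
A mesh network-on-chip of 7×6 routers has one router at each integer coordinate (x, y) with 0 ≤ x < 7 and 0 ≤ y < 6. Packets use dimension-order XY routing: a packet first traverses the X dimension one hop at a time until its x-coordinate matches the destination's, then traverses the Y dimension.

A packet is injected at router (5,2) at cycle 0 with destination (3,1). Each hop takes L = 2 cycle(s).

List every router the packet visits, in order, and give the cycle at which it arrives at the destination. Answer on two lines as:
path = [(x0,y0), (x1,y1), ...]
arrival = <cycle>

src (5,2)  cyc=0
W→(4,2)  cyc=2
W→(3,2)  cyc=4
S→(3,1)  cyc=6

path = [(5,2), (4,2), (3,2), (3,1)]
arrival = 6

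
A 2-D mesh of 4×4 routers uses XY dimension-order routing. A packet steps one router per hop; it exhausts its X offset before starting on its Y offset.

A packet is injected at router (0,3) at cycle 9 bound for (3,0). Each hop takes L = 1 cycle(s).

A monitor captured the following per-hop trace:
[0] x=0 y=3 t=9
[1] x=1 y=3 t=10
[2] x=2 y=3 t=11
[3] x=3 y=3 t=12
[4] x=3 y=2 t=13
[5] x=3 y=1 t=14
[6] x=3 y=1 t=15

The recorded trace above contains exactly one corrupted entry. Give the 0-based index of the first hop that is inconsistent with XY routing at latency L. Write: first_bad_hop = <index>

[1] (+1,+0) / 1c ⇒ ok
[2] (+1,+0) / 1c ⇒ ok
[3] (+1,+0) / 1c ⇒ ok
[4] (+0,-1) / 1c ⇒ ok
[5] (+0,-1) / 1c ⇒ ok
[6] (+0,+0) / 1c ⇒ BAD: non-unit step

first_bad_hop = 6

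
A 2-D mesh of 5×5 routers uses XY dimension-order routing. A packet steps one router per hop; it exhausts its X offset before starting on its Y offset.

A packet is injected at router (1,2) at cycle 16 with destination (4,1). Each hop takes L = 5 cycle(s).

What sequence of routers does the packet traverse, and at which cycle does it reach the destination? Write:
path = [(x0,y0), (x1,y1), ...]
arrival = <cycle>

src (1,2)  cyc=16
E→(2,2)  cyc=21
E→(3,2)  cyc=26
E→(4,2)  cyc=31
S→(4,1)  cyc=36

path = [(1,2), (2,2), (3,2), (4,2), (4,1)]
arrival = 36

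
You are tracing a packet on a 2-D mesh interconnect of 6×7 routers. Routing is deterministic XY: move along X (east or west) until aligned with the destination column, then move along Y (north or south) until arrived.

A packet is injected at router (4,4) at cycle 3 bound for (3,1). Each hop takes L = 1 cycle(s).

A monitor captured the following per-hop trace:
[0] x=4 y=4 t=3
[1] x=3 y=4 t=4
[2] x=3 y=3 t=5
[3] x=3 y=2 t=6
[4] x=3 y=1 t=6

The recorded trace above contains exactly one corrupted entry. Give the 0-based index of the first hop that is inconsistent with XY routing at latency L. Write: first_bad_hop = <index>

first_bad_hop = 4

check 1→ d=(-1,0) cyc+1: ok
check 2→ d=(0,-1) cyc+1: ok
check 3→ d=(0,-1) cyc+1: ok
check 4→ d=(0,-1) cyc+0: BAD: Δcyc=0≠L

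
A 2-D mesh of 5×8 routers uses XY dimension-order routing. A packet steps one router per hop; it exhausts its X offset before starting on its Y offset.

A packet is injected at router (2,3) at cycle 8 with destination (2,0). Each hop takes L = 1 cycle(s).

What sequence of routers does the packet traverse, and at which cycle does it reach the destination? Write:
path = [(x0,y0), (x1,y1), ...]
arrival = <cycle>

t=8: at (2,3)
t=9: at (2,2) after S
t=10: at (2,1) after S
t=11: at (2,0) after S

path = [(2,3), (2,2), (2,1), (2,0)]
arrival = 11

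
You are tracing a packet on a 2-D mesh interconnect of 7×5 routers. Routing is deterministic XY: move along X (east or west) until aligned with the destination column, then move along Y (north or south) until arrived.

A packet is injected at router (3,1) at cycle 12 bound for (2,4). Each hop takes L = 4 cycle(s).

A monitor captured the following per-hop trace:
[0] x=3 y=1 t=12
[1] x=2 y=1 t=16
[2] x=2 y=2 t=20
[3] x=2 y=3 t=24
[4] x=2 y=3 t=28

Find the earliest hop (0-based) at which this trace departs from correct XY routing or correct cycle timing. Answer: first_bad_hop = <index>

first_bad_hop = 4

  1: Δx=-1 Δy=+0 Δt=4 [ok]
  2: Δx=+0 Δy=+1 Δt=4 [ok]
  3: Δx=+0 Δy=+1 Δt=4 [ok]
  4: Δx=+0 Δy=+0 Δt=4 [BAD: non-unit step]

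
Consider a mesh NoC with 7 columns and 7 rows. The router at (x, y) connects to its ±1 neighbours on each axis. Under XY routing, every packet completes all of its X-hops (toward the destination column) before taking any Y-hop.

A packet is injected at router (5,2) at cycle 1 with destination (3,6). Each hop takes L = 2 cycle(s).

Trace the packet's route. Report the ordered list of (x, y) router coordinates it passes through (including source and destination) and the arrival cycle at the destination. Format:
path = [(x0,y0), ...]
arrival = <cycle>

path = [(5,2), (4,2), (3,2), (3,3), (3,4), (3,5), (3,6)]
arrival = 13

  0. router=(5,2) cycle=1 (inject)
  1. router=(4,2) cycle=3 dir=W
  2. router=(3,2) cycle=5 dir=W
  3. router=(3,3) cycle=7 dir=N
  4. router=(3,4) cycle=9 dir=N
  5. router=(3,5) cycle=11 dir=N
  6. router=(3,6) cycle=13 dir=N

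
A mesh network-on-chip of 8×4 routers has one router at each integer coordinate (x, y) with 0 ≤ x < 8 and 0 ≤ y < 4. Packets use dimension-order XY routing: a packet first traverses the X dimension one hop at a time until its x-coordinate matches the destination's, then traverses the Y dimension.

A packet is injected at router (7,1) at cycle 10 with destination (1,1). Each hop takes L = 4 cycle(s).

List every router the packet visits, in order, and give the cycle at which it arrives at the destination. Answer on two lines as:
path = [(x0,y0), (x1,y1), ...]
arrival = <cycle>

path = [(7,1), (6,1), (5,1), (4,1), (3,1), (2,1), (1,1)]
arrival = 34

t=10: at (7,1)
t=14: at (6,1) after W
t=18: at (5,1) after W
t=22: at (4,1) after W
t=26: at (3,1) after W
t=30: at (2,1) after W
t=34: at (1,1) after W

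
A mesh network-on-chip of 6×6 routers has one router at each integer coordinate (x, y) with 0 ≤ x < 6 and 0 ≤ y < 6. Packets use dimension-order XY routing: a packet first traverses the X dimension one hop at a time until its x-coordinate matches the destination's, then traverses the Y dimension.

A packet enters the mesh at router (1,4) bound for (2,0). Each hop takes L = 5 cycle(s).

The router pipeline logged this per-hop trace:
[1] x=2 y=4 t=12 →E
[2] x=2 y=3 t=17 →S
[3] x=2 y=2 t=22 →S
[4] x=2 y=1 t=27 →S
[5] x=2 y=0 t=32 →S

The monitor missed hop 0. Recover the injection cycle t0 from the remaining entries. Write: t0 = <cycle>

Hop 1 reached at cycle 12; hop k is at t0 + k·L.
Subtract one hop: t0 = 12 − 5 = 7.

t0 = 7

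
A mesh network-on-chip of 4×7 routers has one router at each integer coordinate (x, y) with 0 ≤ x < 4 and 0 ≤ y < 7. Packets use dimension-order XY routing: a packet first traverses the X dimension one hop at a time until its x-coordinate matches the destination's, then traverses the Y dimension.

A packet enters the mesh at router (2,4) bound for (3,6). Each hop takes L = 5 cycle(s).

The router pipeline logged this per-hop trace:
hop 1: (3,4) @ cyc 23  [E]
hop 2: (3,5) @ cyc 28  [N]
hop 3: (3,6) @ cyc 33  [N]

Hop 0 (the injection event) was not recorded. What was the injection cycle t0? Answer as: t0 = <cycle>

t0 = 18

At hop 1 the cycle is 23; in general cyc_k = t0 + kL.
t0 = cyc[1] − L = 23 − 5 = 18.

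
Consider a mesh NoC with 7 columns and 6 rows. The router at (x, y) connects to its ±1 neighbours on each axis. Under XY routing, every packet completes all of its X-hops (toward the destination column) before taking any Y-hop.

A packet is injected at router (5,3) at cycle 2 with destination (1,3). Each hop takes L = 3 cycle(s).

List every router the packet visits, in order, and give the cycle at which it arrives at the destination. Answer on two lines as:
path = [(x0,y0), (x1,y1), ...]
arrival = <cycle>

[0] x=5 y=3 t=2
[1] x=4 y=3 t=5 →W
[2] x=3 y=3 t=8 →W
[3] x=2 y=3 t=11 →W
[4] x=1 y=3 t=14 →W

path = [(5,3), (4,3), (3,3), (2,3), (1,3)]
arrival = 14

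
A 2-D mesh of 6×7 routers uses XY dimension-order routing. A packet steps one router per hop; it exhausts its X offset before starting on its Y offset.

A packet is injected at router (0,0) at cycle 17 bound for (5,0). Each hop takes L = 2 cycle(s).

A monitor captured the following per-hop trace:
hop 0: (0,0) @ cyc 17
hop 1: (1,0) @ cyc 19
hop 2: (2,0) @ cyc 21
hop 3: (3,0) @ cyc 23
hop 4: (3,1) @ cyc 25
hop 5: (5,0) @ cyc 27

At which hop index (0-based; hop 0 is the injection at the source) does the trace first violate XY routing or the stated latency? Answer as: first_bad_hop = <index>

[1] (+1,+0) / 2c ⇒ ok
[2] (+1,+0) / 2c ⇒ ok
[3] (+1,+0) / 2c ⇒ ok
[4] (+0,+1) / 2c ⇒ BAD: Y-move but x=3≠5

first_bad_hop = 4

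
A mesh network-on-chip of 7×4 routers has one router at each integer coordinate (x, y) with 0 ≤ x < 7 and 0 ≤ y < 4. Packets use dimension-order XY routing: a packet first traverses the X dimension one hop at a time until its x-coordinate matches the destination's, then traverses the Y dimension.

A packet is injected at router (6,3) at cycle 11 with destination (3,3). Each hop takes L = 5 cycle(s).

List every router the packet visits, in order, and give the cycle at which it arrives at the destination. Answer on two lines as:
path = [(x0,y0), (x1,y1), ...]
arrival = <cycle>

t=11: at (6,3)
t=16: at (5,3) after W
t=21: at (4,3) after W
t=26: at (3,3) after W

path = [(6,3), (5,3), (4,3), (3,3)]
arrival = 26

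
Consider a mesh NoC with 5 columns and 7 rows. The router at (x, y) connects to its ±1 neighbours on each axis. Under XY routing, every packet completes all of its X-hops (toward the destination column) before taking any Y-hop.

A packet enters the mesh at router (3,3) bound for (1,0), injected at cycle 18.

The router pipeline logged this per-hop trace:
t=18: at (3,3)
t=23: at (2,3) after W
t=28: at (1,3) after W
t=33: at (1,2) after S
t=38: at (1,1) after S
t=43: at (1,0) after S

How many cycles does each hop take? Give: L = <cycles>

Between hops 0 and 1 the cycle counter advances 23 − 18 = 5.
Each hop adds L, hence L = 5.

L = 5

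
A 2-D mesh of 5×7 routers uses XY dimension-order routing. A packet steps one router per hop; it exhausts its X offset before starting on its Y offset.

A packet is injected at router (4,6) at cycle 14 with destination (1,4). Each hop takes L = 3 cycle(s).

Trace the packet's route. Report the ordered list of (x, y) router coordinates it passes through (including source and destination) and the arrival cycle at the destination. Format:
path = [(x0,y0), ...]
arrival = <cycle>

hop 0: (4,6) @ cyc 14
hop 1: (3,6) @ cyc 17  [W]
hop 2: (2,6) @ cyc 20  [W]
hop 3: (1,6) @ cyc 23  [W]
hop 4: (1,5) @ cyc 26  [S]
hop 5: (1,4) @ cyc 29  [S]

path = [(4,6), (3,6), (2,6), (1,6), (1,5), (1,4)]
arrival = 29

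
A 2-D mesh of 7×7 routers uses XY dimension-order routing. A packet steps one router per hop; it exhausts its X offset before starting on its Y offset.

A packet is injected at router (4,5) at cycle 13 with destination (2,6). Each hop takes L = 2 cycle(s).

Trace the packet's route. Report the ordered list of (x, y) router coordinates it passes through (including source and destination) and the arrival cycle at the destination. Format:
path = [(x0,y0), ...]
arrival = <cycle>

path = [(4,5), (3,5), (2,5), (2,6)]
arrival = 19

src (4,5)  cyc=13
W→(3,5)  cyc=15
W→(2,5)  cyc=17
N→(2,6)  cyc=19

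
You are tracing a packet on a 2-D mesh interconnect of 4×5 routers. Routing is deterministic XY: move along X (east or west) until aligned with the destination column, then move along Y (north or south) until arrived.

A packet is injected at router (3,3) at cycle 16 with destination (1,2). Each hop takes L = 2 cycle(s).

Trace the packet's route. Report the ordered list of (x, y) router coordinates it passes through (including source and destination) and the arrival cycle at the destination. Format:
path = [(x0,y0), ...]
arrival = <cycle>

path = [(3,3), (2,3), (1,3), (1,2)]
arrival = 22

t=16: at (3,3)
t=18: at (2,3) after W
t=20: at (1,3) after W
t=22: at (1,2) after S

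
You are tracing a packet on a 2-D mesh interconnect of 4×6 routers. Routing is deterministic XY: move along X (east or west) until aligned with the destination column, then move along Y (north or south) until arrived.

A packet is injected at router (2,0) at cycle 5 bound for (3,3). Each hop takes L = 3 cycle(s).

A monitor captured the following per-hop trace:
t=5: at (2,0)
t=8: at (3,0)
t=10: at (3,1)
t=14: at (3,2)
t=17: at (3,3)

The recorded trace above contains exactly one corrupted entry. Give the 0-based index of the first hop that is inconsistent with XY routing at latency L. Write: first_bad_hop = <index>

first_bad_hop = 2

hop 1: step (+1,+0), +3 cyc — ok
hop 2: step (+0,+1), +2 cyc — BAD: Δcyc=2≠L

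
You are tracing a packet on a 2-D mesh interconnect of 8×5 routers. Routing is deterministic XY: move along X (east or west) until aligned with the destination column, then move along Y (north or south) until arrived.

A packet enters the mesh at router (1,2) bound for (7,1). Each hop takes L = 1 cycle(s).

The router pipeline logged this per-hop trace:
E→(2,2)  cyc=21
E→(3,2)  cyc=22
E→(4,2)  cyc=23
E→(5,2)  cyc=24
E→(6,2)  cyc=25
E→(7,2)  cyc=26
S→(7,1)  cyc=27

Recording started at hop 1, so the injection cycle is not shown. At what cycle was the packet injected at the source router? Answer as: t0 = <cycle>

cyc[1] = 21 and cyc[k] = t0 + k·L for every k.
t0 = cyc[1] − L = 21 − 1 = 20.

t0 = 20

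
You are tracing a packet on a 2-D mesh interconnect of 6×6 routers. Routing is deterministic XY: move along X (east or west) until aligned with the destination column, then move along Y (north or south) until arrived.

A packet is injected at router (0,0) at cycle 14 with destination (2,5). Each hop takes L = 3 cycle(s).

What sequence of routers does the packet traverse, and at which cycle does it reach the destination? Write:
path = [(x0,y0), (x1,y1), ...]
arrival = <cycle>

path = [(0,0), (1,0), (2,0), (2,1), (2,2), (2,3), (2,4), (2,5)]
arrival = 35

  0. router=(0,0) cycle=14 (inject)
  1. router=(1,0) cycle=17 dir=E
  2. router=(2,0) cycle=20 dir=E
  3. router=(2,1) cycle=23 dir=N
  4. router=(2,2) cycle=26 dir=N
  5. router=(2,3) cycle=29 dir=N
  6. router=(2,4) cycle=32 dir=N
  7. router=(2,5) cycle=35 dir=N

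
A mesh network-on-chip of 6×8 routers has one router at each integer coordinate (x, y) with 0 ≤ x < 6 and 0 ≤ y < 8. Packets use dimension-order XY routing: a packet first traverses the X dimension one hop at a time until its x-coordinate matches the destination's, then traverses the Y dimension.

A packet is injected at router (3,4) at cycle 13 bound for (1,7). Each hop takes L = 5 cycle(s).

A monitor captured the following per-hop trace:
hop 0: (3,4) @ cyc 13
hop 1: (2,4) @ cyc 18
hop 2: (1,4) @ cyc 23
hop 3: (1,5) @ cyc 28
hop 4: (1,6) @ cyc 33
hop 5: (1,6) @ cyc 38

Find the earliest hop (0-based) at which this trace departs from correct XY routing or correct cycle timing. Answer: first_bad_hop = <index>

check 1→ d=(-1,0) cyc+5: ok
check 2→ d=(-1,0) cyc+5: ok
check 3→ d=(0,1) cyc+5: ok
check 4→ d=(0,1) cyc+5: ok
check 5→ d=(0,0) cyc+5: BAD: non-unit step

first_bad_hop = 5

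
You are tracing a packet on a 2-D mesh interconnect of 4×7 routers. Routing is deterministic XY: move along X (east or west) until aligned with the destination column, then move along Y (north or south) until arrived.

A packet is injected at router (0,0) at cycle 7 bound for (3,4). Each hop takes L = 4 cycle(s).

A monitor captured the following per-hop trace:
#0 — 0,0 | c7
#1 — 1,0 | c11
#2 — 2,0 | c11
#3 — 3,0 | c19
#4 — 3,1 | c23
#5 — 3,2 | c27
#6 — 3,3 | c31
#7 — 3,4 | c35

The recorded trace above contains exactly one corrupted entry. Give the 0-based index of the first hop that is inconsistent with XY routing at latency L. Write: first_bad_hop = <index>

first_bad_hop = 2

  1: Δx=+1 Δy=+0 Δt=4 [ok]
  2: Δx=+1 Δy=+0 Δt=0 [BAD: Δcyc=0≠L]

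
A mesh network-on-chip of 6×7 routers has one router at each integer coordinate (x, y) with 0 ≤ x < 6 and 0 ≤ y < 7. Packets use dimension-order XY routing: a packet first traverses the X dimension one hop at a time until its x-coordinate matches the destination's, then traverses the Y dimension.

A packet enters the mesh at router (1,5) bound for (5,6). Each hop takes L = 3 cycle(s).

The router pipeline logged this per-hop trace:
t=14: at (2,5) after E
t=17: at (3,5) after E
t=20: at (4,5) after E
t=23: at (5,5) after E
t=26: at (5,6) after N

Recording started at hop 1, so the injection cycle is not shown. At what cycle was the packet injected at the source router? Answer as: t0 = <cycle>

At hop 1 the cycle is 14; in general cyc_k = t0 + kL.
Therefore t0 = 14 − L = 11.

t0 = 11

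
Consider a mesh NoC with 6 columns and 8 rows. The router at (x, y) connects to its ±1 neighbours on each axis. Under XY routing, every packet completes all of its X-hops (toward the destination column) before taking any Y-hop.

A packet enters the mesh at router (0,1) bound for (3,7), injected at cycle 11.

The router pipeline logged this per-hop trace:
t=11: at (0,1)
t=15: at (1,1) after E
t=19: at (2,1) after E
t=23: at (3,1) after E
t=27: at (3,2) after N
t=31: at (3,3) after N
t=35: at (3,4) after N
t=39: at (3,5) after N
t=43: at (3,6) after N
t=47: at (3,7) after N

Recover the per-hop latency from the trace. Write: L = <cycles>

Δcyc across hop 0→1: 15 − 11 = 4.
Per-hop latency L = Δcyc = 4.

L = 4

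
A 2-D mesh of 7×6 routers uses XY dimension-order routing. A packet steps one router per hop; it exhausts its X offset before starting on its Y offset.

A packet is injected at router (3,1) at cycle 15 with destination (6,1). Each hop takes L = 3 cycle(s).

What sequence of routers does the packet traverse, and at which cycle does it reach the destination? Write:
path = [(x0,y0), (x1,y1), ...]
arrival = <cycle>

path = [(3,1), (4,1), (5,1), (6,1)]
arrival = 24

src (3,1)  cyc=15
E→(4,1)  cyc=18
E→(5,1)  cyc=21
E→(6,1)  cyc=24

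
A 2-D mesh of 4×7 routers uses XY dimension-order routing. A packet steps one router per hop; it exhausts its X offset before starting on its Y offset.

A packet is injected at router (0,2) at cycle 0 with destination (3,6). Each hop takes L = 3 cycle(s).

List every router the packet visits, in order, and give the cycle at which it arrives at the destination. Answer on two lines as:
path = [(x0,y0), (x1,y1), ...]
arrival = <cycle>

path = [(0,2), (1,2), (2,2), (3,2), (3,3), (3,4), (3,5), (3,6)]
arrival = 21

src (0,2)  cyc=0
E→(1,2)  cyc=3
E→(2,2)  cyc=6
E→(3,2)  cyc=9
N→(3,3)  cyc=12
N→(3,4)  cyc=15
N→(3,5)  cyc=18
N→(3,6)  cyc=21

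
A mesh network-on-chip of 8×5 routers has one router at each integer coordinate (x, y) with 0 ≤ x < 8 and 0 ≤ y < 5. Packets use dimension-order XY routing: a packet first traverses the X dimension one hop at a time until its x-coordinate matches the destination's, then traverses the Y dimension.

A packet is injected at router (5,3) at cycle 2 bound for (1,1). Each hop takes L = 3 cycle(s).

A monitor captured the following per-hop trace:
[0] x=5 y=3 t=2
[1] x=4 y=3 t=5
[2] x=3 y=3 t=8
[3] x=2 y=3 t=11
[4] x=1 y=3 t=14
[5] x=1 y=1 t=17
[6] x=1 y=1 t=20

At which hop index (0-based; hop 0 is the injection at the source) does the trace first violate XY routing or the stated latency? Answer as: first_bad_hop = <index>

  1: Δx=-1 Δy=+0 Δt=3 [ok]
  2: Δx=-1 Δy=+0 Δt=3 [ok]
  3: Δx=-1 Δy=+0 Δt=3 [ok]
  4: Δx=-1 Δy=+0 Δt=3 [ok]
  5: Δx=+0 Δy=-2 Δt=3 [BAD: non-unit step]

first_bad_hop = 5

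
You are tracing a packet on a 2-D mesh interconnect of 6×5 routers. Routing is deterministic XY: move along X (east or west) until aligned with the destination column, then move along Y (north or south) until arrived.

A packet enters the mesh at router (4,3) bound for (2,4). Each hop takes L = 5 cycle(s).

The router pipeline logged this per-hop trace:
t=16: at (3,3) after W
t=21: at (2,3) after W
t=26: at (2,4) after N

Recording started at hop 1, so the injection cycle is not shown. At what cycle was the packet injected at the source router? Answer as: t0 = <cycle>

t0 = 11

cyc[1] = 16 and cyc[k] = t0 + k·L for every k.
Therefore t0 = 16 − L = 11.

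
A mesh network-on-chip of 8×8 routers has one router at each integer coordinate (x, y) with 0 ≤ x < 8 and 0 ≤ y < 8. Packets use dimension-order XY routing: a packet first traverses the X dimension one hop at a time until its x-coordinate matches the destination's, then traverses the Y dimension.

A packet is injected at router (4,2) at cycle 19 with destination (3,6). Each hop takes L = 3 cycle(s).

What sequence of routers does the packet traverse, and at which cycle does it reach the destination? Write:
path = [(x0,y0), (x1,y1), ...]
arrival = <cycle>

path = [(4,2), (3,2), (3,3), (3,4), (3,5), (3,6)]
arrival = 34

[0] x=4 y=2 t=19
[1] x=3 y=2 t=22 →W
[2] x=3 y=3 t=25 →N
[3] x=3 y=4 t=28 →N
[4] x=3 y=5 t=31 →N
[5] x=3 y=6 t=34 →N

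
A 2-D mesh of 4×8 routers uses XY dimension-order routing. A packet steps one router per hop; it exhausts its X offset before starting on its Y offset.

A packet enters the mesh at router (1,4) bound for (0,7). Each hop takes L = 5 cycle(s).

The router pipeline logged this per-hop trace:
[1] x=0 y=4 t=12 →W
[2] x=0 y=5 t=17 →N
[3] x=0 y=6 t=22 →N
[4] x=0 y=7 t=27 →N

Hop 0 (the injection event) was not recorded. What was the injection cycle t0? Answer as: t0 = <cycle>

t0 = 7

Hop 1 reached at cycle 12; hop k is at t0 + k·L.
t0 = cyc[1] − L = 12 − 5 = 7.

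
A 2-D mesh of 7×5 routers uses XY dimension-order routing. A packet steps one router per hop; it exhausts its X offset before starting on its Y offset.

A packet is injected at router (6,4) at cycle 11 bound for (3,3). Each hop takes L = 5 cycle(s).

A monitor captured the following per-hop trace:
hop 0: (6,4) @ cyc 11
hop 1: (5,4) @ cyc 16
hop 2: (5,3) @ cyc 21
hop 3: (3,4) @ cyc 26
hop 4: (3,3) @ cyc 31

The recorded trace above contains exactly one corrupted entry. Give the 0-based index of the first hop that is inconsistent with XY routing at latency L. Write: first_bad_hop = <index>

first_bad_hop = 2

hop 1: step (-1,+0), +5 cyc — ok
hop 2: step (+0,-1), +5 cyc — BAD: Y-move but x=5≠3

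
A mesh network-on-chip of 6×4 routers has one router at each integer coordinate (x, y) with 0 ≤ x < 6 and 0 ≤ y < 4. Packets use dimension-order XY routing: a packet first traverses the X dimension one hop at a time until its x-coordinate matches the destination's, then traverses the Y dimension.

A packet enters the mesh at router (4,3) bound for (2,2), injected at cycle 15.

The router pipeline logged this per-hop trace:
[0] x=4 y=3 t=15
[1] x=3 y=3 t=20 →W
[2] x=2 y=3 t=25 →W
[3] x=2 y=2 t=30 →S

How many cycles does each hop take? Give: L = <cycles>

Δcyc across hop 0→1: 20 − 15 = 5.
That increment is L by definition: L = 5.

L = 5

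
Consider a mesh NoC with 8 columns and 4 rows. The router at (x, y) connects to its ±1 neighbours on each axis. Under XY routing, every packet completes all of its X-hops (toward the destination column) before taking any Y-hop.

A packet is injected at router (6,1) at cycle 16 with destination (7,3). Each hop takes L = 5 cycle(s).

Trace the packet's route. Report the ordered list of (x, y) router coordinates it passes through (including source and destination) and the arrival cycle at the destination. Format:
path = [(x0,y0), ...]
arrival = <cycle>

#0 — 6,1 | c16
#1 — 7,1 | c21 | E
#2 — 7,2 | c26 | N
#3 — 7,3 | c31 | N

path = [(6,1), (7,1), (7,2), (7,3)]
arrival = 31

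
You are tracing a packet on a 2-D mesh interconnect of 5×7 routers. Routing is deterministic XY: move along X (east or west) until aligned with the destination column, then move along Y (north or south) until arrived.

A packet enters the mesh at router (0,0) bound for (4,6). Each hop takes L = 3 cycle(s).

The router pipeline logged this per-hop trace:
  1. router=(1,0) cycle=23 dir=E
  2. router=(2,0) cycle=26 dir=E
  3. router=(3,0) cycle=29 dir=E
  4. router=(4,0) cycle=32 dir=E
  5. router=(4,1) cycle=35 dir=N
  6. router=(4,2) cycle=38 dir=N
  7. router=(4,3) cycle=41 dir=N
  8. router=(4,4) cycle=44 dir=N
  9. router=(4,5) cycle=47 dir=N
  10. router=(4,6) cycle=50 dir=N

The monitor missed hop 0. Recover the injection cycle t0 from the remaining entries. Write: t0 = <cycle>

t0 = 20

The first recorded entry is hop 1 at cycle 23.
t0 = cyc[1] − L = 23 − 3 = 20.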